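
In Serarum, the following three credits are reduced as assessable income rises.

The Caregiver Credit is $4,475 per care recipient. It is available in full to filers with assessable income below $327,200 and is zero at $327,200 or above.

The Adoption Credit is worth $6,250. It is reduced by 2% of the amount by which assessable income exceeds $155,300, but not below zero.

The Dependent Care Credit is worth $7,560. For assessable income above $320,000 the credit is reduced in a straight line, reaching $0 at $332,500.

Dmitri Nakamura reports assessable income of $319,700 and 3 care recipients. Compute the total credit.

Caregiver Credit: base = 3 × $4,475 = $13,425. $319,700 is below the $327,200 cutoff, so the full $13,425 applies.
Adoption Credit: 2% of the $164,400 excess over $155,300 is $3,288; credit = $6,250 − $3,288 = $2,962.
Dependent Care Credit: $319,700 is at or below the $320,000 threshold, so the full $7,560 applies.
Total: $13,425 + $2,962 + $7,560 = $23,947.

$23,947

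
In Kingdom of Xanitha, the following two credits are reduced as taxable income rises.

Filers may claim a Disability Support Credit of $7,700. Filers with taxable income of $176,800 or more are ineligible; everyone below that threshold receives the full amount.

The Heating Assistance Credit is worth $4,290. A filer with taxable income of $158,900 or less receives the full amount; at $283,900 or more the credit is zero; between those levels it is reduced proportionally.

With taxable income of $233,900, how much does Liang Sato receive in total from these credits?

Disability Support Credit: $233,900 meets or exceeds the $176,800 cutoff, so the credit is $0.
Heating Assistance Credit: $233,900 is $75,000 into a $125,000 phase-out range, leaving 50,000/125,000 of the credit: $4,290 × 50,000/125,000 = $1,716.
Total: $0 + $1,716 = $1,716.

$1,716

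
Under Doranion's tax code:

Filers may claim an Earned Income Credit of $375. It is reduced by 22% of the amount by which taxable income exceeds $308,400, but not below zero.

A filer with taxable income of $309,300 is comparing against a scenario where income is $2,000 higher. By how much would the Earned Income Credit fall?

At $309,300 — 22% of the $900 excess over $308,400 is $198; credit = $375 − $198 = $177.
At $311,300 — 22% of the $2,900 excess over $308,400 is $638 ≥ base, so the credit is $0.
Lost: $177 − $0 = $177.

$177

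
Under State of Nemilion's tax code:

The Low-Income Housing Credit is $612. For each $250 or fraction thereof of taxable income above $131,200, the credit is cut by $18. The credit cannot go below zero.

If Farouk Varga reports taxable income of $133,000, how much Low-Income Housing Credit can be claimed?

Low-Income Housing Credit: income exceeds $131,200 by $1,800, which is 8 full-or-partial $250 increments; reduction = 8 × $18 = $144, leaving $468.

$468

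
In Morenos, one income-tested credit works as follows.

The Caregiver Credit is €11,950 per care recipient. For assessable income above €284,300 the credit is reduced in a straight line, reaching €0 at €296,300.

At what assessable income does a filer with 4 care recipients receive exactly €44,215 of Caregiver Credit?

Full credit = 4 × €11,950 = €47,800.
€44,215 is 44,215/47,800 of the full €47,800, so 3,585/47,800 of the €12,000 range has been used: income = €284,300 + €12,000 × 3,585/47,800 = €285,200.

€285,200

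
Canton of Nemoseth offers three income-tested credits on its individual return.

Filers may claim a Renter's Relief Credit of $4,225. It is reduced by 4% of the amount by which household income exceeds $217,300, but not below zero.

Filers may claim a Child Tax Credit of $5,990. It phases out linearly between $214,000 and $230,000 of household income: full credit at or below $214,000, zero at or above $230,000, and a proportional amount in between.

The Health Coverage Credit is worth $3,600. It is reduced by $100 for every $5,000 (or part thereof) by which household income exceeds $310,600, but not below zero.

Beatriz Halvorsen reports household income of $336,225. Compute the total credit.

Renter's Relief Credit: 4% of the $118,925 excess over $217,300 is $4,757 ≥ base, so the credit is $0.
Child Tax Credit: $336,225 is at or above $230,000, so the credit is $0.
Health Coverage Credit: income exceeds $310,600 by $25,625, which is 6 full-or-partial $5,000 increments; reduction = 6 × $100 = $600, leaving $3,000.
Total: $0 + $0 + $3,000 = $3,000.

$3,000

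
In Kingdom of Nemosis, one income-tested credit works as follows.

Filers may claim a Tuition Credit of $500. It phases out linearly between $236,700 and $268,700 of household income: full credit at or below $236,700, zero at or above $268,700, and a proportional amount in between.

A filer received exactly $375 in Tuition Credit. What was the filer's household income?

$244,700

$375 is 375/500 of the full $500, so 125/500 of the $32,000 range has been used: income = $236,700 + $32,000 × 125/500 = $244,700.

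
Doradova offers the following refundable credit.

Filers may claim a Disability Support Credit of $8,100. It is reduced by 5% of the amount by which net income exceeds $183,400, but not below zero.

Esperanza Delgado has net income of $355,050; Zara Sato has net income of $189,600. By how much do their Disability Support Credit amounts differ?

Esperanza ($355,050): Disability Support Credit: 5% of the $171,650 excess over $183,400 is $8,582.50 ≥ base, so the credit is $0.
Zara ($189,600): Disability Support Credit: 5% of the $6,200 excess over $183,400 is $310; credit = $8,100 − $310 = $7,790.
Difference: |$0 − $7,790| = $7,790.

$7,790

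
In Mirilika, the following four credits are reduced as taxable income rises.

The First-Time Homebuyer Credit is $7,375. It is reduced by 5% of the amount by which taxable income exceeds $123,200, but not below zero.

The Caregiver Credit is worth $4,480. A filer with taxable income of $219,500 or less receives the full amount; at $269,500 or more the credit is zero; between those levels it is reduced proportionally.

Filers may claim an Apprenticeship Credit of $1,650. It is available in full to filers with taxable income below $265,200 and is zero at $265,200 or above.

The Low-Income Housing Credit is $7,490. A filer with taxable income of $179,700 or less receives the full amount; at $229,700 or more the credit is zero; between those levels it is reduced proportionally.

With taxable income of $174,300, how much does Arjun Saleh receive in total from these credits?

First-Time Homebuyer Credit: 5% of the $51,100 excess over $123,200 is $2,555; credit = $7,375 − $2,555 = $4,820.
Caregiver Credit: $174,300 is at or below the $219,500 threshold, so the full $4,480 applies.
Apprenticeship Credit: $174,300 is below the $265,200 cutoff, so the full $1,650 applies.
Low-Income Housing Credit: $174,300 is at or below the $179,700 threshold, so the full $7,490 applies.
Total: $4,820 + $4,480 + $1,650 + $7,490 = $18,440.

$18,440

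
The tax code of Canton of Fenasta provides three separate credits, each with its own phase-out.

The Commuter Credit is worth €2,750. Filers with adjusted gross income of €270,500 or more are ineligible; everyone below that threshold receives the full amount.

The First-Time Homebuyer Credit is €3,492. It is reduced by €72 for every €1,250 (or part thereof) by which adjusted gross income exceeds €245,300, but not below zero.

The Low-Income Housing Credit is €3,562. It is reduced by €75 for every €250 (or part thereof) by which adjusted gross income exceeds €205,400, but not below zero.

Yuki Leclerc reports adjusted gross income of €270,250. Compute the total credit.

€4,802

Commuter Credit: €270,250 is below the €270,500 cutoff, so the full €2,750 applies.
First-Time Homebuyer Credit: income exceeds €245,300 by €24,950, which is 20 full-or-partial €1,250 increments; reduction = 20 × €72 = €1,440, leaving €2,052.
Low-Income Housing Credit: income exceeds €205,400 by €64,850 → 260 increments × €75 = €19,500 ≥ base, so the credit is €0.
Total: €2,750 + €2,052 + €0 = €4,802.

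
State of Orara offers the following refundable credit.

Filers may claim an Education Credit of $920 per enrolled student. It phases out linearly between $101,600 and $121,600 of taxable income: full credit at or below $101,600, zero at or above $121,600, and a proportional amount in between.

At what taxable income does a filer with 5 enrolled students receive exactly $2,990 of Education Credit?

Full credit = 5 × $920 = $4,600.
$2,990 is 2,990/4,600 of the full $4,600, so 1,610/4,600 of the $20,000 range has been used: income = $101,600 + $20,000 × 1,610/4,600 = $108,600.

$108,600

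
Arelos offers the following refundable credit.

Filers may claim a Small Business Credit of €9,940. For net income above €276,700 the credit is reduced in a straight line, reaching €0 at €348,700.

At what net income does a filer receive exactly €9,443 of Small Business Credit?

€280,300

€9,443 is 9,443/9,940 of the full €9,940, so 497/9,940 of the €72,000 range has been used: income = €276,700 + €72,000 × 497/9,940 = €280,300.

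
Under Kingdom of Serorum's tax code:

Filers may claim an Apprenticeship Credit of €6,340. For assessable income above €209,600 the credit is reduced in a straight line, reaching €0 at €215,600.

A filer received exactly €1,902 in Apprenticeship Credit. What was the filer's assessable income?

€1,902 is 1,902/6,340 of the full €6,340, so 4,438/6,340 of the €6,000 range has been used: income = €209,600 + €6,000 × 4,438/6,340 = €213,800.

€213,800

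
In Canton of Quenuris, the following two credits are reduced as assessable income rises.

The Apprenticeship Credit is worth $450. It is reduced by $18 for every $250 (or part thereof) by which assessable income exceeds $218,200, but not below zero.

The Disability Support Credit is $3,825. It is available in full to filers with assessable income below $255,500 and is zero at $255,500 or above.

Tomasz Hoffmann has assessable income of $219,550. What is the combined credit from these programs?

Apprenticeship Credit: income exceeds $218,200 by $1,350, which is 6 full-or-partial $250 increments; reduction = 6 × $18 = $108, leaving $342.
Disability Support Credit: $219,550 is below the $255,500 cutoff, so the full $3,825 applies.
Total: $342 + $3,825 = $4,167.

$4,167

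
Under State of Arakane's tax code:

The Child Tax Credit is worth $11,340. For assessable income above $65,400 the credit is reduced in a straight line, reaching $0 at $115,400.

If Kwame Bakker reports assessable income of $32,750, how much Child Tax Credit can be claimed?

Child Tax Credit: $32,750 is at or below the $65,400 threshold, so the full $11,340 applies.

$11,340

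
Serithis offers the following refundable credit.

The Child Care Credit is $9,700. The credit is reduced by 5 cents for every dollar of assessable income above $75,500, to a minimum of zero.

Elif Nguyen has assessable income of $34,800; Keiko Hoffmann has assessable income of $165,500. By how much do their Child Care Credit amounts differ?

$4,500

Elif ($34,800): Child Care Credit: $34,800 is at or below the $75,500 threshold, so the full $9,700 applies.
Keiko ($165,500): Child Care Credit: 5% of the $90,000 excess over $75,500 is $4,500; credit = $9,700 − $4,500 = $5,200.
Difference: |$9,700 − $5,200| = $4,500.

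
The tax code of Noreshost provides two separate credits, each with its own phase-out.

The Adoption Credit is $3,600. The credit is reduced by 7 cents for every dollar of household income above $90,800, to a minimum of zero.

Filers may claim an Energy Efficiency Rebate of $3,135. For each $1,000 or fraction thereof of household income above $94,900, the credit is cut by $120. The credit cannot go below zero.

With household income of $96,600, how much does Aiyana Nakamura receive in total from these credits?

$6,089

Adoption Credit: 7% of the $5,800 excess over $90,800 is $406; credit = $3,600 − $406 = $3,194.
Energy Efficiency Rebate: income exceeds $94,900 by $1,700, which is 2 full-or-partial $1,000 increments; reduction = 2 × $120 = $240, leaving $2,895.
Total: $3,194 + $2,895 = $6,089.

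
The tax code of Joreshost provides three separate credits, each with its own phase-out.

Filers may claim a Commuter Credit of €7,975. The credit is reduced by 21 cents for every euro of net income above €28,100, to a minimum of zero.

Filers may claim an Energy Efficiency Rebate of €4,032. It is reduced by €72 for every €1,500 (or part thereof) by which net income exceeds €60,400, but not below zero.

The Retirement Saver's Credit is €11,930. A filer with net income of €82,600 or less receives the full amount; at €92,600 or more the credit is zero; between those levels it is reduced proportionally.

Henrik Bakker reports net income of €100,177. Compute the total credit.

Commuter Credit: 21% of the €72,077 excess over €28,100 is €15,136.17 ≥ base, so the credit is €0.
Energy Efficiency Rebate: income exceeds €60,400 by €39,777, which is 27 full-or-partial €1,500 increments; reduction = 27 × €72 = €1,944, leaving €2,088.
Retirement Saver's Credit: €100,177 is at or above €92,600, so the credit is €0.
Total: €0 + €2,088 + €0 = €2,088.

€2,088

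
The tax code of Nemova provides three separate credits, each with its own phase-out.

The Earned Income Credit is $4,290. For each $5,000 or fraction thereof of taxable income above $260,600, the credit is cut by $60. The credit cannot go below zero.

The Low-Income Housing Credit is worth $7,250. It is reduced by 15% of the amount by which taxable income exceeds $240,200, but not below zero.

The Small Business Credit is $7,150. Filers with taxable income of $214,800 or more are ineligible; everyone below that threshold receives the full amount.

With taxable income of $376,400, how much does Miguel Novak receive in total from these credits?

Earned Income Credit: income exceeds $260,600 by $115,800, which is 24 full-or-partial $5,000 increments; reduction = 24 × $60 = $1,440, leaving $2,850.
Low-Income Housing Credit: 15% of the $136,200 excess over $240,200 is $20,430 ≥ base, so the credit is $0.
Small Business Credit: $376,400 meets or exceeds the $214,800 cutoff, so the credit is $0.
Total: $2,850 + $0 + $0 = $2,850.

$2,850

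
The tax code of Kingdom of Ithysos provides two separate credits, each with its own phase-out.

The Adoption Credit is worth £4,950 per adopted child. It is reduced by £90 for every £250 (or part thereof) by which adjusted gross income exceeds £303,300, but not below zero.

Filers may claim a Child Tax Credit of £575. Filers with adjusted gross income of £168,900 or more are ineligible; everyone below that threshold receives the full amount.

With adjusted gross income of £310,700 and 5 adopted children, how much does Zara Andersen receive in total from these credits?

Adoption Credit: base = 5 × £4,950 = £24,750. income exceeds £303,300 by £7,400, which is 30 full-or-partial £250 increments; reduction = 30 × £90 = £2,700, leaving £22,050.
Child Tax Credit: £310,700 meets or exceeds the £168,900 cutoff, so the credit is £0.
Total: £22,050 + £0 = £22,050.

£22,050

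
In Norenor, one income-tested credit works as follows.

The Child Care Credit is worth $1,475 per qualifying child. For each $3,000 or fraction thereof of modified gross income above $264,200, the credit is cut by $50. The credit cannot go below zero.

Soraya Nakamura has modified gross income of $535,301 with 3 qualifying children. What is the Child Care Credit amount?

Child Care Credit: base = 3 × $1,475 = $4,425. income exceeds $264,200 by $271,101 → 91 increments × $50 = $4,550 ≥ base, so the credit is $0.

$0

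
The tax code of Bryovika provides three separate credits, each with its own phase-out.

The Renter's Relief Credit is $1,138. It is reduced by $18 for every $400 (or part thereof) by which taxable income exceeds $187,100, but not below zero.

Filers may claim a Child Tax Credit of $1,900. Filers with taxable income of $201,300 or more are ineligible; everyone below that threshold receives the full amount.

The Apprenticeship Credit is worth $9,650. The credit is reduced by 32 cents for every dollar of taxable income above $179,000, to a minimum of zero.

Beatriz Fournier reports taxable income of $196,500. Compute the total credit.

Renter's Relief Credit: income exceeds $187,100 by $9,400, which is 24 full-or-partial $400 increments; reduction = 24 × $18 = $432, leaving $706.
Child Tax Credit: $196,500 is below the $201,300 cutoff, so the full $1,900 applies.
Apprenticeship Credit: 32% of the $17,500 excess over $179,000 is $5,600; credit = $9,650 − $5,600 = $4,050.
Total: $706 + $1,900 + $4,050 = $6,656.

$6,656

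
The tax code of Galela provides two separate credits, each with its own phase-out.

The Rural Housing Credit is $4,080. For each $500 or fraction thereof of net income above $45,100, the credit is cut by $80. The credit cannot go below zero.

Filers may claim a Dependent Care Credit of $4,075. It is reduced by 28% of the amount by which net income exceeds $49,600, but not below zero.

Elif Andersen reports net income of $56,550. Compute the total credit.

$4,369

Rural Housing Credit: income exceeds $45,100 by $11,450, which is 23 full-or-partial $500 increments; reduction = 23 × $80 = $1,840, leaving $2,240.
Dependent Care Credit: 28% of the $6,950 excess over $49,600 is $1,946; credit = $4,075 − $1,946 = $2,129.
Total: $2,240 + $2,129 = $4,369.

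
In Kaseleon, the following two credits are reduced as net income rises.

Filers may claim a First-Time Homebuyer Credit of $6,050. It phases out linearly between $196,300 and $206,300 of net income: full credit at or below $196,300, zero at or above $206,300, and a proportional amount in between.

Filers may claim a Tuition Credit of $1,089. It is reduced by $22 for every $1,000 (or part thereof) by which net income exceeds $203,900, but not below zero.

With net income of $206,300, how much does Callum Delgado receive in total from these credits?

$1,023

First-Time Homebuyer Credit: $206,300 is at or above $206,300, so the credit is $0.
Tuition Credit: income exceeds $203,900 by $2,400, which is 3 full-or-partial $1,000 increments; reduction = 3 × $22 = $66, leaving $1,023.
Total: $0 + $1,023 = $1,023.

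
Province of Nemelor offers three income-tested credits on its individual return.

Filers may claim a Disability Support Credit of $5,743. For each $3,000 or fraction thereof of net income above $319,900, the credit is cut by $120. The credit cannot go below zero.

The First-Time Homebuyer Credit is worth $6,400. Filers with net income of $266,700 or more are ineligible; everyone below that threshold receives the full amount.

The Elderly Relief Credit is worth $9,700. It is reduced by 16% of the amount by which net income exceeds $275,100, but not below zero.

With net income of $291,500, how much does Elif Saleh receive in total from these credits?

Disability Support Credit: $291,500 is at or below the $319,900 threshold, so the full $5,743 applies.
First-Time Homebuyer Credit: $291,500 meets or exceeds the $266,700 cutoff, so the credit is $0.
Elderly Relief Credit: 16% of the $16,400 excess over $275,100 is $2,624; credit = $9,700 − $2,624 = $7,076.
Total: $5,743 + $0 + $7,076 = $12,819.

$12,819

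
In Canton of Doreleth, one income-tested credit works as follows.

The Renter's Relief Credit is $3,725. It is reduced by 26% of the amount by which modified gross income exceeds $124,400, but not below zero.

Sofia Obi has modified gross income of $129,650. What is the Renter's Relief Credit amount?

$2,360

Renter's Relief Credit: 26% of the $5,250 excess over $124,400 is $1,365; credit = $3,725 − $1,365 = $2,360.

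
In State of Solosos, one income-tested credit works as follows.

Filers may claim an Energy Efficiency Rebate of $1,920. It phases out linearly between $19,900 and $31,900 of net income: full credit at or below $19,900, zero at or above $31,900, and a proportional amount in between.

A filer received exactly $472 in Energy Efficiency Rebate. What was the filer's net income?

$472 is 472/1,920 of the full $1,920, so 1,448/1,920 of the $12,000 range has been used: income = $19,900 + $12,000 × 1,448/1,920 = $28,950.

$28,950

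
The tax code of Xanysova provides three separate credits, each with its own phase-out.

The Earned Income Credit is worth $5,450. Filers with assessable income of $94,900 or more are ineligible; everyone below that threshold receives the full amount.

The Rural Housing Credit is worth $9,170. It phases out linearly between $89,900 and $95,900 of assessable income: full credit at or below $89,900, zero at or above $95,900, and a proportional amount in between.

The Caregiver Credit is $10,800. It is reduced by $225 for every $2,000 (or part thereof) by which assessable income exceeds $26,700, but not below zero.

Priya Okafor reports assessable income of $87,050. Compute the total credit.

$18,445

Earned Income Credit: $87,050 is below the $94,900 cutoff, so the full $5,450 applies.
Rural Housing Credit: $87,050 is at or below the $89,900 threshold, so the full $9,170 applies.
Caregiver Credit: income exceeds $26,700 by $60,350, which is 31 full-or-partial $2,000 increments; reduction = 31 × $225 = $6,975, leaving $3,825.
Total: $5,450 + $9,170 + $3,825 = $18,445.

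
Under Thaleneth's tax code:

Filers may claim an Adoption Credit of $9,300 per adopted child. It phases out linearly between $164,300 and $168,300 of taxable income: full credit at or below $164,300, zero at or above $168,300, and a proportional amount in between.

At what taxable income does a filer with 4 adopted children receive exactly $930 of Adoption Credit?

Full credit = 4 × $9,300 = $37,200.
$930 is 930/37,200 of the full $37,200, so 36,270/37,200 of the $4,000 range has been used: income = $164,300 + $4,000 × 36,270/37,200 = $168,200.

$168,200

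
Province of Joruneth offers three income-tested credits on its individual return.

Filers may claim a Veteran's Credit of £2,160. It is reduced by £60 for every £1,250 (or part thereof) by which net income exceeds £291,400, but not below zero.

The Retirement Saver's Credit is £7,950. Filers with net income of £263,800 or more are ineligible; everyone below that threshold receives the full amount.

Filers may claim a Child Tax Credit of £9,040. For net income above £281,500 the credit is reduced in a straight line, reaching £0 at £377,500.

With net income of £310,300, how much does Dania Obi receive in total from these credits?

Veteran's Credit: income exceeds £291,400 by £18,900, which is 16 full-or-partial £1,250 increments; reduction = 16 × £60 = £960, leaving £1,200.
Retirement Saver's Credit: £310,300 meets or exceeds the £263,800 cutoff, so the credit is £0.
Child Tax Credit: £310,300 is £28,800 into a £96,000 phase-out range, leaving 67,200/96,000 of the credit: £9,040 × 67,200/96,000 = £6,328.
Total: £1,200 + £0 + £6,328 = £7,528.

£7,528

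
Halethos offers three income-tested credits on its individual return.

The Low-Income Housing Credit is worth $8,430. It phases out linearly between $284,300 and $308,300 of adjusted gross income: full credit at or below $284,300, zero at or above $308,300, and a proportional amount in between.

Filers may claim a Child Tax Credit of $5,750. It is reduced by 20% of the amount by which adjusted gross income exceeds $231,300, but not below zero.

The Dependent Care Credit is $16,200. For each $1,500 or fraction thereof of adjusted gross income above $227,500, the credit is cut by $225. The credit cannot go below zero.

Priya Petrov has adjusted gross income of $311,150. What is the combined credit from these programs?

$3,600

Low-Income Housing Credit: $311,150 is at or above $308,300, so the credit is $0.
Child Tax Credit: 20% of the $79,850 excess over $231,300 is $15,970 ≥ base, so the credit is $0.
Dependent Care Credit: income exceeds $227,500 by $83,650, which is 56 full-or-partial $1,500 increments; reduction = 56 × $225 = $12,600, leaving $3,600.
Total: $0 + $0 + $3,600 = $3,600.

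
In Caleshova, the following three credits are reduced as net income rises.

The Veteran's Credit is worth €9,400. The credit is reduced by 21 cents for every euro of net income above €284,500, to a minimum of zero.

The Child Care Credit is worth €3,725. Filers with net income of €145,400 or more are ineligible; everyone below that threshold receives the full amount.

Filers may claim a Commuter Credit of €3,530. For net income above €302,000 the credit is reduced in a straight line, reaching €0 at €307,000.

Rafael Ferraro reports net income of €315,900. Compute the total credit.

Veteran's Credit: 21% of the €31,400 excess over €284,500 is €6,594; credit = €9,400 − €6,594 = €2,806.
Child Care Credit: €315,900 meets or exceeds the €145,400 cutoff, so the credit is €0.
Commuter Credit: €315,900 is at or above €307,000, so the credit is €0.
Total: €2,806 + €0 + €0 = €2,806.

€2,806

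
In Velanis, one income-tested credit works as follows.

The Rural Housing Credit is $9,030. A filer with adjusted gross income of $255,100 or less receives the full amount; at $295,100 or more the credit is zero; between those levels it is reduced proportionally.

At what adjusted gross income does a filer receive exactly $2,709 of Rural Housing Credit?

$2,709 is 2,709/9,030 of the full $9,030, so 6,321/9,030 of the $40,000 range has been used: income = $255,100 + $40,000 × 6,321/9,030 = $283,100.

$283,100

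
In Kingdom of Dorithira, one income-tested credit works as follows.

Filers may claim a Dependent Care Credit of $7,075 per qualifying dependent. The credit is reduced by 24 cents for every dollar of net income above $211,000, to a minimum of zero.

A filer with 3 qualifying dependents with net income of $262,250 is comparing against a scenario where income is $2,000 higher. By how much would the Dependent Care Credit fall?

$480

At $262,250 — base = 3 × $7,075 = $21,225. 24% of the $51,250 excess over $211,000 is $12,300; credit = $21,225 − $12,300 = $8,925.
At $264,250 — base = 3 × $7,075 = $21,225. 24% of the $53,250 excess over $211,000 is $12,780; credit = $21,225 − $12,780 = $8,445.
Lost: $8,925 − $8,445 = $480.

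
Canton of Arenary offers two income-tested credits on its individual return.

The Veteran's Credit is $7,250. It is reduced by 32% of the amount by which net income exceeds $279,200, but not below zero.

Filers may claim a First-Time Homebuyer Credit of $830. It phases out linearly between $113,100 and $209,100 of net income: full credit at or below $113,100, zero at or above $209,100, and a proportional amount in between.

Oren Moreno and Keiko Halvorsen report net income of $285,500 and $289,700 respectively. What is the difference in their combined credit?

$1,344

Oren ($285,500): Veteran's Credit: 32% of the $6,300 excess over $279,200 is $2,016; credit = $7,250 − $2,016 = $5,234. First-Time Homebuyer Credit: $285,500 is at or above $209,100, so the credit is $0. total $5,234 + $0 = $5,234
Keiko ($289,700): Veteran's Credit: 32% of the $10,500 excess over $279,200 is $3,360; credit = $7,250 − $3,360 = $3,890. First-Time Homebuyer Credit: $289,700 is at or above $209,100, so the credit is $0. total $3,890 + $0 = $3,890
Difference: |$5,234 − $3,890| = $1,344.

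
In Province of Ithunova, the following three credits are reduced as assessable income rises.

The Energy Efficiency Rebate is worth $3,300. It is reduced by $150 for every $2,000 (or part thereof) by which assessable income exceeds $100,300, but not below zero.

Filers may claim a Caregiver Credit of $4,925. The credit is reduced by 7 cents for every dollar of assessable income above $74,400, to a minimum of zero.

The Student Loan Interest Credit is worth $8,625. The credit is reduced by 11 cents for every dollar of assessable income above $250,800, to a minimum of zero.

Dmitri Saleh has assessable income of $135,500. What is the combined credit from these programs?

$9,873

Energy Efficiency Rebate: income exceeds $100,300 by $35,200, which is 18 full-or-partial $2,000 increments; reduction = 18 × $150 = $2,700, leaving $600.
Caregiver Credit: 7% of the $61,100 excess over $74,400 is $4,277; credit = $4,925 − $4,277 = $648.
Student Loan Interest Credit: $135,500 is at or below the $250,800 threshold, so the full $8,625 applies.
Total: $600 + $648 + $8,625 = $9,873.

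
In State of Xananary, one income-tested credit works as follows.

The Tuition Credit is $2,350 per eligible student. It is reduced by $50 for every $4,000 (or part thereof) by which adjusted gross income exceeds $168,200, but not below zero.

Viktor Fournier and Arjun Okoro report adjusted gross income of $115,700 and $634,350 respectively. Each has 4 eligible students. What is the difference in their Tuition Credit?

Viktor ($115,700): Tuition Credit: base = 4 × $2,350 = $9,400. $115,700 is at or below the $168,200 threshold, so the full $9,400 applies.
Arjun ($634,350): Tuition Credit: base = 4 × $2,350 = $9,400. income exceeds $168,200 by $466,150, which is 117 full-or-partial $4,000 increments; reduction = 117 × $50 = $5,850, leaving $3,550.
Difference: |$9,400 − $3,550| = $5,850.

$5,850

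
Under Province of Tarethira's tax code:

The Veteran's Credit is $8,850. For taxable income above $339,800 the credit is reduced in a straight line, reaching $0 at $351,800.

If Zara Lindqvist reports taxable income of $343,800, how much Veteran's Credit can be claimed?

$5,900

Veteran's Credit: $343,800 is $4,000 into a $12,000 phase-out range, leaving 8,000/12,000 of the credit: $8,850 × 8,000/12,000 = $5,900.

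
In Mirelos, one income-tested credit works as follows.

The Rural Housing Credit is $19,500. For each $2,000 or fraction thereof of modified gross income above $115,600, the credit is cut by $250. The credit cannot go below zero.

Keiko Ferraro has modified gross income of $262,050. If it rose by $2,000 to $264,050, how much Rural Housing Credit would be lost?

$250

At $262,050 — income exceeds $115,600 by $146,450, which is 74 full-or-partial $2,000 increments; reduction = 74 × $250 = $18,500, leaving $1,000.
At $264,050 — income exceeds $115,600 by $148,450, which is 75 full-or-partial $2,000 increments; reduction = 75 × $250 = $18,750, leaving $750.
Lost: $1,000 − $750 = $250.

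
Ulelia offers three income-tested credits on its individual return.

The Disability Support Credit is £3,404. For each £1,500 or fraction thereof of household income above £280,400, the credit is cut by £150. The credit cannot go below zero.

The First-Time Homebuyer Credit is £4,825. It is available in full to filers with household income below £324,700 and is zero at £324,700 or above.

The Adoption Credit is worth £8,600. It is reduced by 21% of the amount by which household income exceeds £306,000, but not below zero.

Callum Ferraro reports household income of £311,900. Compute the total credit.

£12,440

Disability Support Credit: income exceeds £280,400 by £31,500, which is 21 full-or-partial £1,500 increments; reduction = 21 × £150 = £3,150, leaving £254.
First-Time Homebuyer Credit: £311,900 is below the £324,700 cutoff, so the full £4,825 applies.
Adoption Credit: 21% of the £5,900 excess over £306,000 is £1,239; credit = £8,600 − £1,239 = £7,361.
Total: £254 + £4,825 + £7,361 = £12,440.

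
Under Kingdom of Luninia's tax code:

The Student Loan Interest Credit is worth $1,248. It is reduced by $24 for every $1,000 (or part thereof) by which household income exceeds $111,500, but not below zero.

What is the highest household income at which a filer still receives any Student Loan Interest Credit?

$162,500

After 51 increments the reduction is 51 × $24 = $1,224, leaving $24; one more increment wipes it out. Increment 51 ends at excess 51 × $1,000 = $51,000, so the highest qualifying income is $111,500 + $51,000 = $162,500.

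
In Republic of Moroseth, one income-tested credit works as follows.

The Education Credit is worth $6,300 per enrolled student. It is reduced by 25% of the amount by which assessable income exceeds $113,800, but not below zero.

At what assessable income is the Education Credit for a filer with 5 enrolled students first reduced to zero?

$239,800

Full credit = 5 × $6,300 = $31,500.
The credit falls by 25% of each dollar above $113,800, so it reaches zero when the excess is $31,500 / 25% = $126,000: income = $113,800 + $126,000 = $239,800.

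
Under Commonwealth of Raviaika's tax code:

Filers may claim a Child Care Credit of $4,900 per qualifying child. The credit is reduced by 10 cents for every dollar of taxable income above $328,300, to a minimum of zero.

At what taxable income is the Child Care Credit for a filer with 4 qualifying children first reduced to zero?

$524,300

Full credit = 4 × $4,900 = $19,600.
The credit falls by 10% of each dollar above $328,300, so it reaches zero when the excess is $19,600 / 10% = $196,000: income = $328,300 + $196,000 = $524,300.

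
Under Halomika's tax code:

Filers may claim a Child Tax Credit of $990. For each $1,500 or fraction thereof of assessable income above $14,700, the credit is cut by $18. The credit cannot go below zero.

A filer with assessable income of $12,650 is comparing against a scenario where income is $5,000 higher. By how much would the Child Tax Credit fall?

$36

At $12,650 — $12,650 is at or below the $14,700 threshold, so the full $990 applies.
At $17,650 — income exceeds $14,700 by $2,950, which is 2 full-or-partial $1,500 increments; reduction = 2 × $18 = $36, leaving $954.
Lost: $990 − $954 = $36.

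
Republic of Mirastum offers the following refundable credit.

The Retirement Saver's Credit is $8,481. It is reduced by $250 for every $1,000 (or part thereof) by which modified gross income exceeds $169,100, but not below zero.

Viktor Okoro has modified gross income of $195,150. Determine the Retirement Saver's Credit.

$1,731

Retirement Saver's Credit: income exceeds $169,100 by $26,050, which is 27 full-or-partial $1,000 increments; reduction = 27 × $250 = $6,750, leaving $1,731.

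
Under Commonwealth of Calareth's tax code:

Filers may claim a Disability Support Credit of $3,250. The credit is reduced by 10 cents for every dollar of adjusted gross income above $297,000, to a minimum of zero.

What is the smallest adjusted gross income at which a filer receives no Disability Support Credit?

The credit falls by 10% of each dollar above $297,000, so it reaches zero when the excess is $3,250 / 10% = $32,500: income = $297,000 + $32,500 = $329,500.

$329,500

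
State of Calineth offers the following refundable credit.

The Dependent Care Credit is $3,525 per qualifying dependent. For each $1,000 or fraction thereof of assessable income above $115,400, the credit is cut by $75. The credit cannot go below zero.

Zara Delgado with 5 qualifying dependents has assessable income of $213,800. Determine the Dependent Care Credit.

$10,200

Dependent Care Credit: base = 5 × $3,525 = $17,625. income exceeds $115,400 by $98,400, which is 99 full-or-partial $1,000 increments; reduction = 99 × $75 = $7,425, leaving $10,200.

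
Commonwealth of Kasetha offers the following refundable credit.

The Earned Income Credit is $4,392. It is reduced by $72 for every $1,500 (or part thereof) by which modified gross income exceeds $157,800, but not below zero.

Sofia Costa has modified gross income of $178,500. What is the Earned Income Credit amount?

Earned Income Credit: income exceeds $157,800 by $20,700, which is 14 full-or-partial $1,500 increments; reduction = 14 × $72 = $1,008, leaving $3,384.

$3,384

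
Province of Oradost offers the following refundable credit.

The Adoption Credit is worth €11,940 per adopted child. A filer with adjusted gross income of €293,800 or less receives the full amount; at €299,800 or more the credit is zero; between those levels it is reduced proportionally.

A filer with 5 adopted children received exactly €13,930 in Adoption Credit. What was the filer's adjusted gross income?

Full credit = 5 × €11,940 = €59,700.
€13,930 is 13,930/59,700 of the full €59,700, so 45,770/59,700 of the €6,000 range has been used: income = €293,800 + €6,000 × 45,770/59,700 = €298,400.

€298,400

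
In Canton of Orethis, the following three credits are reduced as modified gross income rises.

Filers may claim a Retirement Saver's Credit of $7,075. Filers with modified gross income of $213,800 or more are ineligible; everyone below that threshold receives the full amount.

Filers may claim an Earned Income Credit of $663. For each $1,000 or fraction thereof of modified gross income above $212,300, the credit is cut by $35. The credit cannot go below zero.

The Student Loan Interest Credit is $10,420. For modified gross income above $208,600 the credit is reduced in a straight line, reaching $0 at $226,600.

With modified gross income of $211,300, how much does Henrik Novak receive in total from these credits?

Retirement Saver's Credit: $211,300 is below the $213,800 cutoff, so the full $7,075 applies.
Earned Income Credit: $211,300 is at or below the $212,300 threshold, so the full $663 applies.
Student Loan Interest Credit: $211,300 is $2,700 into a $18,000 phase-out range, leaving 15,300/18,000 of the credit: $10,420 × 15,300/18,000 = $8,857.
Total: $7,075 + $663 + $8,857 = $16,595.

$16,595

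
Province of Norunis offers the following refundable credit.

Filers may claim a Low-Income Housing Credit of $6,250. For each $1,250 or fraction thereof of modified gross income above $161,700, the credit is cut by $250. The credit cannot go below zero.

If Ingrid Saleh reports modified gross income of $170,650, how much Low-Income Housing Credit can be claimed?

Low-Income Housing Credit: income exceeds $161,700 by $8,950, which is 8 full-or-partial $1,250 increments; reduction = 8 × $250 = $2,000, leaving $4,250.

$4,250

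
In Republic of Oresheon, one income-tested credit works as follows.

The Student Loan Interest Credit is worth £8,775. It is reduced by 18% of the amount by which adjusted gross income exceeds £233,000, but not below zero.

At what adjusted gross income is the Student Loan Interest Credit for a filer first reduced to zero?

£281,750

The credit falls by 18% of each pound above £233,000, so it reaches zero when the excess is £8,775 / 18% = £48,750: income = £233,000 + £48,750 = £281,750.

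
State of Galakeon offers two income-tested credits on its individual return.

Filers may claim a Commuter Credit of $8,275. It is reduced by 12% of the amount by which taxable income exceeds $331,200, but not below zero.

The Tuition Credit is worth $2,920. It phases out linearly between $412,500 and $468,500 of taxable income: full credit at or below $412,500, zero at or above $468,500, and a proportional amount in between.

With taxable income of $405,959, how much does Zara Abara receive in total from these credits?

Commuter Credit: 12% of the $74,759 excess over $331,200 is $8,971.08 ≥ base, so the credit is $0.
Tuition Credit: $405,959 is at or below the $412,500 threshold, so the full $2,920 applies.
Total: $0 + $2,920 = $2,920.

$2,920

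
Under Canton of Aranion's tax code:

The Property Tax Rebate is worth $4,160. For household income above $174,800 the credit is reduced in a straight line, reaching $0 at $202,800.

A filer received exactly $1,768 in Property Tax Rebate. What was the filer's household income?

$190,900

$1,768 is 1,768/4,160 of the full $4,160, so 2,392/4,160 of the $28,000 range has been used: income = $174,800 + $28,000 × 2,392/4,160 = $190,900.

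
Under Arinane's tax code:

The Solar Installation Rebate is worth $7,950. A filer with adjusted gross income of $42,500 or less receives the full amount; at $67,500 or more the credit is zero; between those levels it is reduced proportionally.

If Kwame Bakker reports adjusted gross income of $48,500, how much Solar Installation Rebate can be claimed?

$6,042

Solar Installation Rebate: $48,500 is $6,000 into a $25,000 phase-out range, leaving 19,000/25,000 of the credit: $7,950 × 19,000/25,000 = $6,042.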